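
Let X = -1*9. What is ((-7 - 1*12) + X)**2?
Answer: 784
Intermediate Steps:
X = -9
((-7 - 1*12) + X)**2 = ((-7 - 1*12) - 9)**2 = ((-7 - 12) - 9)**2 = (-19 - 9)**2 = (-28)**2 = 784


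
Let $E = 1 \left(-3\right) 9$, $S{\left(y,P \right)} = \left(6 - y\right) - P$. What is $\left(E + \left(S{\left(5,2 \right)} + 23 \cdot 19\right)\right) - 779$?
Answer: $-370$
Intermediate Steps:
$S{\left(y,P \right)} = 6 - P - y$
$E = -27$ ($E = \left(-3\right) 9 = -27$)
$\left(E + \left(S{\left(5,2 \right)} + 23 \cdot 19\right)\right) - 779 = \left(-27 + \left(\left(6 - 2 - 5\right) + 23 \cdot 19\right)\right) - 779 = \left(-27 + \left(\left(6 - 2 - 5\right) + 437\right)\right) - 779 = \left(-27 + \left(-1 + 437\right)\right) - 779 = \left(-27 + 436\right) - 779 = 409 - 779 = -370$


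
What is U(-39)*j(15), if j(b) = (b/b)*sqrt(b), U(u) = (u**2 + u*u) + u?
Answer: 3003*sqrt(15) ≈ 11631.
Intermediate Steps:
U(u) = u + 2*u**2 (U(u) = (u**2 + u**2) + u = 2*u**2 + u = u + 2*u**2)
j(b) = sqrt(b) (j(b) = 1*sqrt(b) = sqrt(b))
U(-39)*j(15) = (-39*(1 + 2*(-39)))*sqrt(15) = (-39*(1 - 78))*sqrt(15) = (-39*(-77))*sqrt(15) = 3003*sqrt(15)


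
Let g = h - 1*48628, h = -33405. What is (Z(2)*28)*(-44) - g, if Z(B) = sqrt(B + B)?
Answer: 79569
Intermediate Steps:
Z(B) = sqrt(2)*sqrt(B) (Z(B) = sqrt(2*B) = sqrt(2)*sqrt(B))
g = -82033 (g = -33405 - 1*48628 = -33405 - 48628 = -82033)
(Z(2)*28)*(-44) - g = ((sqrt(2)*sqrt(2))*28)*(-44) - 1*(-82033) = (2*28)*(-44) + 82033 = 56*(-44) + 82033 = -2464 + 82033 = 79569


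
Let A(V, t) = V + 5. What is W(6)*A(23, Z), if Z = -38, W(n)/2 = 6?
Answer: 336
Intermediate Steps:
W(n) = 12 (W(n) = 2*6 = 12)
A(V, t) = 5 + V
W(6)*A(23, Z) = 12*(5 + 23) = 12*28 = 336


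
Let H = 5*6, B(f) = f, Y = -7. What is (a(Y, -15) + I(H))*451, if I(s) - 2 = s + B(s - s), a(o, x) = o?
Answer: 11275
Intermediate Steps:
H = 30
I(s) = 2 + s (I(s) = 2 + (s + (s - s)) = 2 + (s + 0) = 2 + s)
(a(Y, -15) + I(H))*451 = (-7 + (2 + 30))*451 = (-7 + 32)*451 = 25*451 = 11275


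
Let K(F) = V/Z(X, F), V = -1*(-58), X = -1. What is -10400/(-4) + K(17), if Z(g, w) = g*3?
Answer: 7742/3 ≈ 2580.7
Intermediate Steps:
V = 58
Z(g, w) = 3*g
K(F) = -58/3 (K(F) = 58/((3*(-1))) = 58/(-3) = 58*(-1/3) = -58/3)
-10400/(-4) + K(17) = -10400/(-4) - 58/3 = -10400*(-1)/4 - 58/3 = -1040*(-5/2) - 58/3 = 2600 - 58/3 = 7742/3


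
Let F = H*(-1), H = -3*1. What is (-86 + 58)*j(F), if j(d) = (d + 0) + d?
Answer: -168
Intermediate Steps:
H = -3
F = 3 (F = -3*(-1) = 3)
j(d) = 2*d (j(d) = d + d = 2*d)
(-86 + 58)*j(F) = (-86 + 58)*(2*3) = -28*6 = -168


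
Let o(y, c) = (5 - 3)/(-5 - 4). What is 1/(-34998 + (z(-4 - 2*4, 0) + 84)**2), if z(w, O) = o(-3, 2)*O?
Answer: -1/27942 ≈ -3.5788e-5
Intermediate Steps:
o(y, c) = -2/9 (o(y, c) = 2/(-9) = 2*(-1/9) = -2/9)
z(w, O) = -2*O/9
1/(-34998 + (z(-4 - 2*4, 0) + 84)**2) = 1/(-34998 + (-2/9*0 + 84)**2) = 1/(-34998 + (0 + 84)**2) = 1/(-34998 + 84**2) = 1/(-34998 + 7056) = 1/(-27942) = -1/27942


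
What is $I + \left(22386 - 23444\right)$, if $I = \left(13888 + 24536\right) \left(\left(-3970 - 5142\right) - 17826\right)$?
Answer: $-1035066770$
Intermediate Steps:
$I = -1035065712$ ($I = 38424 \left(-9112 - 17826\right) = 38424 \left(-26938\right) = -1035065712$)
$I + \left(22386 - 23444\right) = -1035065712 + \left(22386 - 23444\right) = -1035065712 - 1058 = -1035066770$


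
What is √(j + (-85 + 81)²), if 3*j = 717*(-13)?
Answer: I*√3091 ≈ 55.597*I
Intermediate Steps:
j = -3107 (j = (717*(-13))/3 = (⅓)*(-9321) = -3107)
√(j + (-85 + 81)²) = √(-3107 + (-85 + 81)²) = √(-3107 + (-4)²) = √(-3107 + 16) = √(-3091) = I*√3091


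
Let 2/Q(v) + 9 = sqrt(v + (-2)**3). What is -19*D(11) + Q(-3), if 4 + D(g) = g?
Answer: -6127/46 - I*sqrt(11)/46 ≈ -133.2 - 0.072101*I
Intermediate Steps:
D(g) = -4 + g
Q(v) = 2/(-9 + sqrt(-8 + v)) (Q(v) = 2/(-9 + sqrt(v + (-2)**3)) = 2/(-9 + sqrt(v - 8)) = 2/(-9 + sqrt(-8 + v)))
-19*D(11) + Q(-3) = -19*(-4 + 11) + 2/(-9 + sqrt(-8 - 3)) = -19*7 + 2/(-9 + sqrt(-11)) = -133 + 2/(-9 + I*sqrt(11))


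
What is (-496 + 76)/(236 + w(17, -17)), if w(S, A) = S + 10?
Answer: -420/263 ≈ -1.5970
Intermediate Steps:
w(S, A) = 10 + S
(-496 + 76)/(236 + w(17, -17)) = (-496 + 76)/(236 + (10 + 17)) = -420/(236 + 27) = -420/263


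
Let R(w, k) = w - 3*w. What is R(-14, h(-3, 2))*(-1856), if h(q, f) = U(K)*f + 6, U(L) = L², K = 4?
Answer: -51968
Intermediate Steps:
h(q, f) = 6 + 16*f (h(q, f) = 4²*f + 6 = 16*f + 6 = 6 + 16*f)
R(w, k) = -2*w
R(-14, h(-3, 2))*(-1856) = -2*(-14)*(-1856) = 28*(-1856) = -51968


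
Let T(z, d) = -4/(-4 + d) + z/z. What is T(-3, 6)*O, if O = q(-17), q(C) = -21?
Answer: 21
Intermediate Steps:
T(z, d) = 1 - 4/(-4 + d) (T(z, d) = -4/(-4 + d) + 1 = 1 - 4/(-4 + d))
O = -21
T(-3, 6)*O = ((-8 + 6)/(-4 + 6))*(-21) = (-2/2)*(-21) = ((½)*(-2))*(-21) = -1*(-21) = 21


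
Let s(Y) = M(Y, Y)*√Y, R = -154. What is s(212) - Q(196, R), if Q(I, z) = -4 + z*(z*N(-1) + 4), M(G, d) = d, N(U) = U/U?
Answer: -23096 + 424*√53 ≈ -20009.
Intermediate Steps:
N(U) = 1
s(Y) = Y^(3/2) (s(Y) = Y*√Y = Y^(3/2))
Q(I, z) = -4 + z*(4 + z) (Q(I, z) = -4 + z*(z*1 + 4) = -4 + z*(z + 4) = -4 + z*(4 + z))
s(212) - Q(196, R) = 212^(3/2) - (-4 + (-154)² + 4*(-154)) = 424*√53 - (-4 + 23716 - 616) = 424*√53 - 1*23096 = 424*√53 - 23096 = -23096 + 424*√53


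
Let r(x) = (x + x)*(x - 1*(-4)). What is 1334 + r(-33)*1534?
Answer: 2937410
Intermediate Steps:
r(x) = 2*x*(4 + x) (r(x) = (2*x)*(x + 4) = (2*x)*(4 + x) = 2*x*(4 + x))
1334 + r(-33)*1534 = 1334 + (2*(-33)*(4 - 33))*1534 = 1334 + (2*(-33)*(-29))*1534 = 1334 + 1914*1534 = 1334 + 2936076 = 2937410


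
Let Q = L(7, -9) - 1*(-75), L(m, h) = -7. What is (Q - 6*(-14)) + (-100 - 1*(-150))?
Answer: 202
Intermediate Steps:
Q = 68 (Q = -7 - 1*(-75) = -7 + 75 = 68)
(Q - 6*(-14)) + (-100 - 1*(-150)) = (68 - 6*(-14)) + (-100 - 1*(-150)) = (68 + 84) + (-100 + 150) = 152 + 50 = 202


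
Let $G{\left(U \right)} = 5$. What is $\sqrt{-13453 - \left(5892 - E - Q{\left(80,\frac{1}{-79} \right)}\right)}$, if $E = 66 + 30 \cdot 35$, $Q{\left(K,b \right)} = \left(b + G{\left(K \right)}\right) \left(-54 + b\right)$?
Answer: $\frac{i \sqrt{115448387}}{79} \approx 136.01 i$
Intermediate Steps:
$Q{\left(K,b \right)} = \left(-54 + b\right) \left(5 + b\right)$ ($Q{\left(K,b \right)} = \left(b + 5\right) \left(-54 + b\right) = \left(5 + b\right) \left(-54 + b\right) = \left(-54 + b\right) \left(5 + b\right)$)
$E = 1116$ ($E = 66 + 1050 = 1116$)
$\sqrt{-13453 - \left(5892 - E - Q{\left(80,\frac{1}{-79} \right)}\right)} = \sqrt{-13453 + \left(\left(\left(-270 + \left(\frac{1}{-79}\right)^{2} - \frac{49}{-79}\right) + 1116\right) - 5892\right)} = \sqrt{-13453 + \left(\left(\left(-270 + \left(- \frac{1}{79}\right)^{2} - - \frac{49}{79}\right) + 1116\right) - 5892\right)} = \sqrt{-13453 + \left(\left(\left(-270 + \frac{1}{6241} + \frac{49}{79}\right) + 1116\right) - 5892\right)} = \sqrt{-13453 + \left(\left(- \frac{1681198}{6241} + 1116\right) - 5892\right)} = \sqrt{-13453 + \left(\frac{5283758}{6241} - 5892\right)} = \sqrt{-13453 - \frac{31488214}{6241}} = \sqrt{- \frac{115448387}{6241}} = \frac{i \sqrt{115448387}}{79}$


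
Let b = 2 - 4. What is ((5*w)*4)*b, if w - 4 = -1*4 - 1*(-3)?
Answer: -120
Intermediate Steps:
w = 3 (w = 4 + (-1*4 - 1*(-3)) = 4 + (-4 + 3) = 4 - 1 = 3)
b = -2
((5*w)*4)*b = ((5*3)*4)*(-2) = (15*4)*(-2) = 60*(-2) = -120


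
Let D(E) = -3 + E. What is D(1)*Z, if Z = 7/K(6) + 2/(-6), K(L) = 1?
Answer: -40/3 ≈ -13.333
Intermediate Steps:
Z = 20/3 (Z = 7/1 + 2/(-6) = 7*1 + 2*(-1/6) = 7 - 1/3 = 20/3 ≈ 6.6667)
D(1)*Z = (-3 + 1)*(20/3) = -2*20/3 = -40/3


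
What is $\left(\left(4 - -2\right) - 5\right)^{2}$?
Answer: $1$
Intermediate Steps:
$\left(\left(4 - -2\right) - 5\right)^{2} = \left(\left(4 + 2\right) - 5\right)^{2} = \left(6 - 5\right)^{2} = 1^{2} = 1$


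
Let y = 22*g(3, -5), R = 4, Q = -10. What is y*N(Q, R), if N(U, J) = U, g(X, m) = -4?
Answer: 880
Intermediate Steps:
y = -88 (y = 22*(-4) = -88)
y*N(Q, R) = -88*(-10) = 880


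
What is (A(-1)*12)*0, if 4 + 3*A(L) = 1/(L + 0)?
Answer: 0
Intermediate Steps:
A(L) = -4/3 + 1/(3*L) (A(L) = -4/3 + 1/(3*(L + 0)) = -4/3 + 1/(3*L))
(A(-1)*12)*0 = (((⅓)*(1 - 4*(-1))/(-1))*12)*0 = (((⅓)*(-1)*(1 + 4))*12)*0 = (((⅓)*(-1)*5)*12)*0 = -5/3*12*0 = -20*0 = 0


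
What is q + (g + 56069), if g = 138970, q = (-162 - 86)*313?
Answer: 117415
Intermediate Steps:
q = -77624 (q = -248*313 = -77624)
q + (g + 56069) = -77624 + (138970 + 56069) = -77624 + 195039 = 117415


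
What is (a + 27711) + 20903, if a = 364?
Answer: 48978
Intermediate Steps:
(a + 27711) + 20903 = (364 + 27711) + 20903 = 28075 + 20903 = 48978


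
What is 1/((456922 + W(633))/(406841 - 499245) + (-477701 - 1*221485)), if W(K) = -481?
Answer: -92404/64608039585 ≈ -1.4302e-6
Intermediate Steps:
1/((456922 + W(633))/(406841 - 499245) + (-477701 - 1*221485)) = 1/((456922 - 481)/(406841 - 499245) + (-477701 - 1*221485)) = 1/(456441/(-92404) + (-477701 - 221485)) = 1/(456441*(-1/92404) - 699186) = 1/(-456441/92404 - 699186) = 1/(-64608039585/92404) = -92404/64608039585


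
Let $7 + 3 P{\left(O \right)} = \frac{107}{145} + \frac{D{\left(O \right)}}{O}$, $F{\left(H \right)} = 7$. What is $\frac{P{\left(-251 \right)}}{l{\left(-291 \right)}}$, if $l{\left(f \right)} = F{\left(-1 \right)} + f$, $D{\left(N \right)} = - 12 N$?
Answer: $\frac{662}{30885} \approx 0.021434$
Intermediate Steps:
$l{\left(f \right)} = 7 + f$
$P{\left(O \right)} = - \frac{2648}{435}$ ($P{\left(O \right)} = - \frac{7}{3} + \frac{\frac{107}{145} + \frac{\left(-12\right) O}{O}}{3} = - \frac{7}{3} + \frac{107 \cdot \frac{1}{145} - 12}{3} = - \frac{7}{3} + \frac{\frac{107}{145} - 12}{3} = - \frac{7}{3} + \frac{1}{3} \left(- \frac{1633}{145}\right) = - \frac{7}{3} - \frac{1633}{435} = - \frac{2648}{435}$)
$\frac{P{\left(-251 \right)}}{l{\left(-291 \right)}} = - \frac{2648}{435 \left(7 - 291\right)} = - \frac{2648}{435 \left(-284\right)} = \left(- \frac{2648}{435}\right) \left(- \frac{1}{284}\right) = \frac{662}{30885}$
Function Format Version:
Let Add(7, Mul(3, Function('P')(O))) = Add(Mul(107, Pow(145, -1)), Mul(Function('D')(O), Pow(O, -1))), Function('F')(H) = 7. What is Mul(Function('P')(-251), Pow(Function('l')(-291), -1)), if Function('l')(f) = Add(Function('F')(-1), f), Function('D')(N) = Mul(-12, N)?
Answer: Rational(662, 30885) ≈ 0.021434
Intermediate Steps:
Function('l')(f) = Add(7, f)
Function('P')(O) = Rational(-2648, 435) (Function('P')(O) = Add(Rational(-7, 3), Mul(Rational(1, 3), Add(Mul(107, Pow(145, -1)), Mul(Mul(-12, O), Pow(O, -1))))) = Add(Rational(-7, 3), Mul(Rational(1, 3), Add(Mul(107, Rational(1, 145)), -12))) = Add(Rational(-7, 3), Mul(Rational(1, 3), Add(Rational(107, 145), -12))) = Add(Rational(-7, 3), Mul(Rational(1, 3), Rational(-1633, 145))) = Add(Rational(-7, 3), Rational(-1633, 435)) = Rational(-2648, 435))
Mul(Function('P')(-251), Pow(Function('l')(-291), -1)) = Mul(Rational(-2648, 435), Pow(Add(7, -291), -1)) = Mul(Rational(-2648, 435), Pow(-284, -1)) = Mul(Rational(-2648, 435), Rational(-1, 284)) = Rational(662, 30885)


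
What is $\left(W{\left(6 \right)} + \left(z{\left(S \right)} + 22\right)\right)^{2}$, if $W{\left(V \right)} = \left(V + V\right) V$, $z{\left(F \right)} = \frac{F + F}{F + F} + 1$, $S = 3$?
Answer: $9216$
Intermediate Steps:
$z{\left(F \right)} = 2$ ($z{\left(F \right)} = \frac{2 F}{2 F} + 1 = 2 F \frac{1}{2 F} + 1 = 1 + 1 = 2$)
$W{\left(V \right)} = 2 V^{2}$ ($W{\left(V \right)} = 2 V V = 2 V^{2}$)
$\left(W{\left(6 \right)} + \left(z{\left(S \right)} + 22\right)\right)^{2} = \left(2 \cdot 6^{2} + \left(2 + 22\right)\right)^{2} = \left(2 \cdot 36 + 24\right)^{2} = \left(72 + 24\right)^{2} = 96^{2} = 9216$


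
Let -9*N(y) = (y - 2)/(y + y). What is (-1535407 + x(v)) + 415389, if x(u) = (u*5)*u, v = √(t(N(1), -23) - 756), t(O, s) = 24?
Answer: -1123678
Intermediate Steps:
N(y) = -(-2 + y)/(18*y) (N(y) = -(y - 2)/(9*(y + y)) = -(-2 + y)/(9*(2*y)) = -(-2 + y)*1/(2*y)/9 = -(-2 + y)/(18*y))
v = 2*I*√183 (v = √(24 - 756) = √(-732) = 2*I*√183 ≈ 27.056*I)
x(u) = 5*u² (x(u) = (5*u)*u = 5*u²)
(-1535407 + x(v)) + 415389 = (-1535407 + 5*(2*I*√183)²) + 415389 = (-1535407 + 5*(-732)) + 415389 = (-1535407 - 3660) + 415389 = -1539067 + 415389 = -1123678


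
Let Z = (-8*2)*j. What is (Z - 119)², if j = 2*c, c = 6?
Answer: 96721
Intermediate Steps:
j = 12 (j = 2*6 = 12)
Z = -192 (Z = -8*2*12 = -4*4*12 = -16*12 = -192)
(Z - 119)² = (-192 - 119)² = (-311)² = 96721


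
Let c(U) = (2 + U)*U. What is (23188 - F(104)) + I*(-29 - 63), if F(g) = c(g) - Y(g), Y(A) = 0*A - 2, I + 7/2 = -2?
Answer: 12668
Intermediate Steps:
I = -11/2 (I = -7/2 - 2 = -11/2 ≈ -5.5000)
Y(A) = -2 (Y(A) = 0 - 2 = -2)
c(U) = U*(2 + U)
F(g) = 2 + g*(2 + g) (F(g) = g*(2 + g) - 1*(-2) = g*(2 + g) + 2 = 2 + g*(2 + g))
(23188 - F(104)) + I*(-29 - 63) = (23188 - (2 + 104*(2 + 104))) - 11*(-29 - 63)/2 = (23188 - (2 + 104*106)) - 11/2*(-92) = (23188 - (2 + 11024)) + 506 = (23188 - 1*11026) + 506 = (23188 - 11026) + 506 = 12162 + 506 = 12668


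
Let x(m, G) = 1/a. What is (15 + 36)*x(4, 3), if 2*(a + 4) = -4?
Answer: -17/2 ≈ -8.5000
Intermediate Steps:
a = -6 (a = -4 + (½)*(-4) = -4 - 2 = -6)
x(m, G) = -⅙ (x(m, G) = 1/(-6) = -⅙)
(15 + 36)*x(4, 3) = (15 + 36)*(-⅙) = 51*(-⅙) = -17/2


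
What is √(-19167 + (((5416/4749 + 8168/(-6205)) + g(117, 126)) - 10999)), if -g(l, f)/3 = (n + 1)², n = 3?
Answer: I*√26236062944944553190/29467545 ≈ 173.82*I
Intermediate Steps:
g(l, f) = -48 (g(l, f) = -3*(3 + 1)² = -3*4² = -3*16 = -48)
√(-19167 + (((5416/4749 + 8168/(-6205)) + g(117, 126)) - 10999)) = √(-19167 + (((5416/4749 + 8168/(-6205)) - 48) - 10999)) = √(-19167 + (((5416*(1/4749) + 8168*(-1/6205)) - 48) - 10999)) = √(-19167 + (((5416/4749 - 8168/6205) - 48) - 10999)) = √(-19167 + ((-5183552/29467545 - 48) - 10999)) = √(-19167 + (-1419625712/29467545 - 10999)) = √(-19167 - 325533153167/29467545) = √(-890337588182/29467545) = I*√26236062944944553190/29467545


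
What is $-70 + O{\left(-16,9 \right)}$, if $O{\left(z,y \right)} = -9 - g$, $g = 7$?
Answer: $-86$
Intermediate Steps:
$O{\left(z,y \right)} = -16$ ($O{\left(z,y \right)} = -9 - 7 = -16$)
$-70 + O{\left(-16,9 \right)} = -70 - 16 = -86$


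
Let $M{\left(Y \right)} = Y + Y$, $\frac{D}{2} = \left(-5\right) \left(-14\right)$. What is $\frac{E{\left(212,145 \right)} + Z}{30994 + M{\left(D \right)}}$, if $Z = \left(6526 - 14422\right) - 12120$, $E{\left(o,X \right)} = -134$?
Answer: $- \frac{10075}{15637} \approx -0.64431$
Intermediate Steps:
$D = 140$ ($D = 2 \left(\left(-5\right) \left(-14\right)\right) = 2 \cdot 70 = 140$)
$Z = -20016$ ($Z = -7896 - 12120 = -20016$)
$M{\left(Y \right)} = 2 Y$
$\frac{E{\left(212,145 \right)} + Z}{30994 + M{\left(D \right)}} = \frac{-134 - 20016}{30994 + 2 \cdot 140} = - \frac{20150}{30994 + 280} = - \frac{20150}{31274} = \left(-20150\right) \frac{1}{31274} = - \frac{10075}{15637}$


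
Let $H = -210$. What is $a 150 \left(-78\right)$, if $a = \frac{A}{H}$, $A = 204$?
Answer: $\frac{79560}{7} \approx 11366.0$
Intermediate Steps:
$a = - \frac{34}{35}$ ($a = \frac{204}{-210} = 204 \left(- \frac{1}{210}\right) = - \frac{34}{35} \approx -0.97143$)
$a 150 \left(-78\right) = \left(- \frac{34}{35}\right) 150 \left(-78\right) = \left(- \frac{1020}{7}\right) \left(-78\right) = \frac{79560}{7}$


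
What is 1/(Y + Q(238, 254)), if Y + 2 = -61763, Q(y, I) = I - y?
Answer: -1/61749 ≈ -1.6195e-5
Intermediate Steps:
Y = -61765 (Y = -2 - 61763 = -61765)
1/(Y + Q(238, 254)) = 1/(-61765 + (254 - 1*238)) = 1/(-61765 + (254 - 238)) = 1/(-61765 + 16) = 1/(-61749) = -1/61749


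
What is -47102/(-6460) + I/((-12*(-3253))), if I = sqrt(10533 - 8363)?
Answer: 23551/3230 + sqrt(2170)/39036 ≈ 7.2925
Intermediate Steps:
I = sqrt(2170) ≈ 46.583
-47102/(-6460) + I/((-12*(-3253))) = -47102/(-6460) + sqrt(2170)/((-12*(-3253))) = -47102*(-1/6460) + sqrt(2170)/39036 = 23551/3230 + sqrt(2170)*(1/39036) = 23551/3230 + sqrt(2170)/39036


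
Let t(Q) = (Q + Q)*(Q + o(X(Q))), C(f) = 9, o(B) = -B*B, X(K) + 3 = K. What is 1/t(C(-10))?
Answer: -1/486 ≈ -0.0020576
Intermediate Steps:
X(K) = -3 + K
o(B) = -B²
t(Q) = 2*Q*(Q - (-3 + Q)²) (t(Q) = (Q + Q)*(Q - (-3 + Q)²) = (2*Q)*(Q - (-3 + Q)²) = 2*Q*(Q - (-3 + Q)²))
1/t(C(-10)) = 1/(2*9*(9 - (-3 + 9)²)) = 1/(2*9*(9 - 1*6²)) = 1/(2*9*(9 - 1*36)) = 1/(2*9*(9 - 36)) = 1/(2*9*(-27)) = 1/(-486) = -1/486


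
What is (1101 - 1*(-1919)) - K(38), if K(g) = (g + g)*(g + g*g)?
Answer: -109612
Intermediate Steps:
K(g) = 2*g*(g + g²) (K(g) = (2*g)*(g + g²) = 2*g*(g + g²))
(1101 - 1*(-1919)) - K(38) = (1101 - 1*(-1919)) - 2*38²*(1 + 38) = (1101 + 1919) - 2*1444*39 = 3020 - 1*112632 = 3020 - 112632 = -109612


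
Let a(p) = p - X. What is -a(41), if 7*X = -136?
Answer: -423/7 ≈ -60.429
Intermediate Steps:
X = -136/7 (X = (⅐)*(-136) = -136/7 ≈ -19.429)
a(p) = 136/7 + p (a(p) = p - 1*(-136/7) = p + 136/7 = 136/7 + p)
-a(41) = -(136/7 + 41) = -1*423/7 = -423/7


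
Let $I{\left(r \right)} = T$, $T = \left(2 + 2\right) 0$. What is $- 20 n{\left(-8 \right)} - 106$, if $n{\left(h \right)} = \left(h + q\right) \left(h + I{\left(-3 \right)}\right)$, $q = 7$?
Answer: $-266$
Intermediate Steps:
$T = 0$ ($T = 4 \cdot 0 = 0$)
$I{\left(r \right)} = 0$
$n{\left(h \right)} = h \left(7 + h\right)$ ($n{\left(h \right)} = \left(h + 7\right) \left(h + 0\right) = \left(7 + h\right) h = h \left(7 + h\right)$)
$- 20 n{\left(-8 \right)} - 106 = - 20 \left(- 8 \left(7 - 8\right)\right) - 106 = - 20 \left(\left(-8\right) \left(-1\right)\right) - 106 = \left(-20\right) 8 - 106 = -160 - 106 = -266$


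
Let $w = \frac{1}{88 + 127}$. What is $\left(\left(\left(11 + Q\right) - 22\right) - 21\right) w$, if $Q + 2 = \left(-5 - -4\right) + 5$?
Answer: $- \frac{6}{43} \approx -0.13953$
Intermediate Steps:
$Q = 2$ ($Q = -2 + \left(\left(-5 - -4\right) + 5\right) = -2 + \left(\left(-5 + 4\right) + 5\right) = -2 + \left(-1 + 5\right) = -2 + 4 = 2$)
$w = \frac{1}{215} \approx 0.0046512$
$\left(\left(\left(11 + Q\right) - 22\right) - 21\right) w = \left(\left(\left(11 + 2\right) - 22\right) - 21\right) \frac{1}{215} = \left(\left(13 - 22\right) - 21\right) \frac{1}{215} = \left(-9 - 21\right) \frac{1}{215} = \left(-30\right) \frac{1}{215} = - \frac{6}{43}$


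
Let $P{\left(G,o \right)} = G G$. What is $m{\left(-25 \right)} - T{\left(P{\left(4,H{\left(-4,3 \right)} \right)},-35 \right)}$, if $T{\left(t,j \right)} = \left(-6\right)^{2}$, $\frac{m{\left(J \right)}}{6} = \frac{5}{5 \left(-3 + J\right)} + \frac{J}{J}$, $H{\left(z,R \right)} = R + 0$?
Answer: $- \frac{423}{14} \approx -30.214$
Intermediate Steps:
$H{\left(z,R \right)} = R$
$P{\left(G,o \right)} = G^{2}$
$m{\left(J \right)} = 6 + \frac{30}{-15 + 5 J}$ ($m{\left(J \right)} = 6 \left(\frac{5}{5 \left(-3 + J\right)} + \frac{J}{J}\right) = 6 \left(\frac{5}{-15 + 5 J} + 1\right) = 6 \left(1 + \frac{5}{-15 + 5 J}\right) = 6 + \frac{30}{-15 + 5 J}$)
$T{\left(t,j \right)} = 36$
$m{\left(-25 \right)} - T{\left(P{\left(4,H{\left(-4,3 \right)} \right)},-35 \right)} = \frac{6 \left(-2 - 25\right)}{-3 - 25} - 36 = 6 \frac{1}{-28} \left(-27\right) - 36 = 6 \left(- \frac{1}{28}\right) \left(-27\right) - 36 = \frac{81}{14} - 36 = - \frac{423}{14}$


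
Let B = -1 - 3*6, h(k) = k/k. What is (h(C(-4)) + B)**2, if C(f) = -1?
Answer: 324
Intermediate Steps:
h(k) = 1
B = -19 (B = -1 - 18 = -19)
(h(C(-4)) + B)**2 = (1 - 19)**2 = (-18)**2 = 324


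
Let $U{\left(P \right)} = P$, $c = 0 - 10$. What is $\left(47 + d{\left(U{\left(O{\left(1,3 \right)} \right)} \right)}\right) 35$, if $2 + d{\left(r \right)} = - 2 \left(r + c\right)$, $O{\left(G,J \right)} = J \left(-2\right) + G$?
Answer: $2625$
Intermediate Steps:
$c = -10$ ($c = 0 - 10 = -10$)
$O{\left(G,J \right)} = G - 2 J$ ($O{\left(G,J \right)} = - 2 J + G = G - 2 J$)
$d{\left(r \right)} = 18 - 2 r$ ($d{\left(r \right)} = -2 - 2 \left(r - 10\right) = -2 - 2 \left(-10 + r\right) = -2 - \left(-20 + 2 r\right) = 18 - 2 r$)
$\left(47 + d{\left(U{\left(O{\left(1,3 \right)} \right)} \right)}\right) 35 = \left(47 + \left(18 - 2 \left(1 - 6\right)\right)\right) 35 = \left(47 + \left(18 - -10\right)\right) 35 = \left(47 + \left(18 + 10\right)\right) 35 = \left(47 + 28\right) 35 = 75 \cdot 35 = 2625$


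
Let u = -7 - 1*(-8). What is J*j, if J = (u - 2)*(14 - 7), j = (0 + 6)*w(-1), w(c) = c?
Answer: 42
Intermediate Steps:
u = 1 (u = -7 + 8 = 1)
j = -6 (j = (0 + 6)*(-1) = 6*(-1) = -6)
J = -7 (J = (1 - 2)*(14 - 7) = -1*7 = -7)
J*j = -7*(-6) = 42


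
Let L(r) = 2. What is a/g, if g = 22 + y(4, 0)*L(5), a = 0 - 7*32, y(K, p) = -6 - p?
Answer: -112/5 ≈ -22.400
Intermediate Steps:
a = -224 (a = 0 - 224 = -224)
g = 10 (g = 22 + (-6 - 1*0)*2 = 22 + (-6 + 0)*2 = 22 - 6*2 = 22 - 12 = 10)
a/g = -224/10 = -224*⅒ = -112/5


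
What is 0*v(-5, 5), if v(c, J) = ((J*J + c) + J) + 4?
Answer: 0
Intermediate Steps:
v(c, J) = 4 + J + c + J² (v(c, J) = ((J² + c) + J) + 4 = ((c + J²) + J) + 4 = (J + c + J²) + 4 = 4 + J + c + J²)
0*v(-5, 5) = 0*(4 + 5 - 5 + 5²) = 0*(4 + 5 - 5 + 25) = 0*29 = 0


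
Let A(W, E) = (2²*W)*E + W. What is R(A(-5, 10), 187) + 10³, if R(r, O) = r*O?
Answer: -37335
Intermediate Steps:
A(W, E) = W + 4*E*W (A(W, E) = (4*W)*E + W = 4*E*W + W = W + 4*E*W)
R(r, O) = O*r
R(A(-5, 10), 187) + 10³ = 187*(-5*(1 + 4*10)) + 10³ = 187*(-5*(1 + 40)) + 1000 = 187*(-5*41) + 1000 = 187*(-205) + 1000 = -38335 + 1000 = -37335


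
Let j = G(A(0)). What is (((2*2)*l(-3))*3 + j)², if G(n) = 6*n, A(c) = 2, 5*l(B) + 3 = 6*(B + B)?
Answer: 166464/25 ≈ 6658.6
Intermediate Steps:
l(B) = -⅗ + 12*B/5 (l(B) = -⅗ + (6*(B + B))/5 = -⅗ + (6*(2*B))/5 = -⅗ + (12*B)/5 = -⅗ + 12*B/5)
j = 12 (j = 6*2 = 12)
(((2*2)*l(-3))*3 + j)² = (((2*2)*(-⅗ + (12/5)*(-3)))*3 + 12)² = ((4*(-⅗ - 36/5))*3 + 12)² = ((4*(-39/5))*3 + 12)² = (-156/5*3 + 12)² = (-468/5 + 12)² = (-408/5)² = 166464/25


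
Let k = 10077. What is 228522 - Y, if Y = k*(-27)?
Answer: 500601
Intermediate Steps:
Y = -272079 (Y = 10077*(-27) = -272079)
228522 - Y = 228522 - 1*(-272079) = 228522 + 272079 = 500601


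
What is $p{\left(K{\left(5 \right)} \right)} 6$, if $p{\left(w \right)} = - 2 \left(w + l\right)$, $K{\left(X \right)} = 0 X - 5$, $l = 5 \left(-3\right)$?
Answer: $240$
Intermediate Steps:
$l = -15$
$K{\left(X \right)} = -5$ ($K{\left(X \right)} = 0 - 5 = -5$)
$p{\left(w \right)} = 30 - 2 w$ ($p{\left(w \right)} = - 2 \left(w - 15\right) = - 2 \left(-15 + w\right) = 30 - 2 w$)
$p{\left(K{\left(5 \right)} \right)} 6 = \left(30 - -10\right) 6 = \left(30 + 10\right) 6 = 40 \cdot 6 = 240$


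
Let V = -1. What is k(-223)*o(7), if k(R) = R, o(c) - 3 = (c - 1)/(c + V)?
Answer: -892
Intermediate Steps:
o(c) = 4 (o(c) = 3 + (c - 1)/(c - 1) = 3 + (-1 + c)/(-1 + c) = 3 + 1 = 4)
k(-223)*o(7) = -223*4 = -892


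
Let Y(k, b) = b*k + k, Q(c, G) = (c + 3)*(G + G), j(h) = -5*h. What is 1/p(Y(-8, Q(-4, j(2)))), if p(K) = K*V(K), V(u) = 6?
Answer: -1/1008 ≈ -0.00099206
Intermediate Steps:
Q(c, G) = 2*G*(3 + c) (Q(c, G) = (3 + c)*(2*G) = 2*G*(3 + c))
Y(k, b) = k + b*k
p(K) = 6*K (p(K) = K*6 = 6*K)
1/p(Y(-8, Q(-4, j(2)))) = 1/(6*(-8*(1 + 2*(-5*2)*(3 - 4)))) = 1/(6*(-8*(1 + 2*(-10)*(-1)))) = 1/(6*(-8*(1 + 20))) = 1/(6*(-8*21)) = 1/(6*(-168)) = 1/(-1008) = -1/1008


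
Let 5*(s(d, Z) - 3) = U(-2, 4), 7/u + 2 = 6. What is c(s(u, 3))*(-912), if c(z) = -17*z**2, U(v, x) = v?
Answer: 2620176/25 ≈ 1.0481e+5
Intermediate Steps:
u = 7/4 (u = 7/(-2 + 6) = 7/4 ≈ 1.7500)
s(d, Z) = 13/5 (s(d, Z) = 3 + (1/5)*(-2) = 3 - 2/5 = 13/5)
c(s(u, 3))*(-912) = -17*(13/5)**2*(-912) = -17*169/25*(-912) = -2873/25*(-912) = 2620176/25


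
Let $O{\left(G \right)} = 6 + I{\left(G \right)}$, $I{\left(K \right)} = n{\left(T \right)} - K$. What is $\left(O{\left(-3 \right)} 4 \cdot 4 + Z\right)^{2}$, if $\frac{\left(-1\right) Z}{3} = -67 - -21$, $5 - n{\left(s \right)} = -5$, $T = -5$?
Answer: $195364$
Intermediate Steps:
$n{\left(s \right)} = 10$ ($n{\left(s \right)} = 5 - -5 = 5 + 5 = 10$)
$I{\left(K \right)} = 10 - K$
$O{\left(G \right)} = 16 - G$ ($O{\left(G \right)} = 6 - \left(-10 + G\right) = 16 - G$)
$Z = 138$ ($Z = - 3 \left(-67 - -21\right) = - 3 \left(-67 + 21\right) = \left(-3\right) \left(-46\right) = 138$)
$\left(O{\left(-3 \right)} 4 \cdot 4 + Z\right)^{2} = \left(\left(16 - -3\right) 4 \cdot 4 + 138\right)^{2} = \left(\left(16 + 3\right) 4 \cdot 4 + 138\right)^{2} = \left(19 \cdot 4 \cdot 4 + 138\right)^{2} = \left(76 \cdot 4 + 138\right)^{2} = \left(304 + 138\right)^{2} = 442^{2} = 195364$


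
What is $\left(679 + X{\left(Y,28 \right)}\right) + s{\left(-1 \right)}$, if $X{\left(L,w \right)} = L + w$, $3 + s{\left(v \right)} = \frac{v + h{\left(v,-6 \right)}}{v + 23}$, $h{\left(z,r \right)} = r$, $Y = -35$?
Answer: $\frac{14711}{22} \approx 668.68$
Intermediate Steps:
$s{\left(v \right)} = -3 + \frac{-6 + v}{23 + v}$ ($s{\left(v \right)} = -3 + \frac{v - 6}{v + 23} = -3 + \frac{-6 + v}{23 + v}$)
$\left(679 + X{\left(Y,28 \right)}\right) + s{\left(-1 \right)} = \left(679 + \left(-35 + 28\right)\right) + \frac{-75 - -2}{23 - 1} = \left(679 - 7\right) + \frac{-75 + 2}{22} = 672 + \frac{1}{22} \left(-73\right) = 672 - \frac{73}{22} = \frac{14711}{22}$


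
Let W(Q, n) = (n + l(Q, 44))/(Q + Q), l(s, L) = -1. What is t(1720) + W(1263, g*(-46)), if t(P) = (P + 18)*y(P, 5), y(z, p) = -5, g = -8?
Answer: -21950573/2526 ≈ -8689.9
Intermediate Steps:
t(P) = -90 - 5*P (t(P) = (P + 18)*(-5) = (18 + P)*(-5) = -90 - 5*P)
W(Q, n) = (-1 + n)/(2*Q) (W(Q, n) = (n - 1)/(Q + Q) = (-1 + n)/((2*Q)) = (-1 + n)*(1/(2*Q)) = (-1 + n)/(2*Q))
t(1720) + W(1263, g*(-46)) = (-90 - 5*1720) + (1/2)*(-1 - 8*(-46))/1263 = (-90 - 8600) + (1/2)*(1/1263)*(-1 + 368) = -8690 + (1/2)*(1/1263)*367 = -8690 + 367/2526 = -21950573/2526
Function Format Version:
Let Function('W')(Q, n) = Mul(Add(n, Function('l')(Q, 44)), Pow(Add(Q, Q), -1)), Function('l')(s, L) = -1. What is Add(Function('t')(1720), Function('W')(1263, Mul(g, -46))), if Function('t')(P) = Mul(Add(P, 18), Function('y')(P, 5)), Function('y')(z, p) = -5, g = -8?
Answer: Rational(-21950573, 2526) ≈ -8689.9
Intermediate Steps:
Function('t')(P) = Add(-90, Mul(-5, P)) (Function('t')(P) = Mul(Add(P, 18), -5) = Mul(Add(18, P), -5) = Add(-90, Mul(-5, P)))
Function('W')(Q, n) = Mul(Rational(1, 2), Pow(Q, -1), Add(-1, n)) (Function('W')(Q, n) = Mul(Add(n, -1), Pow(Add(Q, Q), -1)) = Mul(Add(-1, n), Pow(Mul(2, Q), -1)) = Mul(Add(-1, n), Mul(Rational(1, 2), Pow(Q, -1))) = Mul(Rational(1, 2), Pow(Q, -1), Add(-1, n)))
Add(Function('t')(1720), Function('W')(1263, Mul(g, -46))) = Add(Add(-90, Mul(-5, 1720)), Mul(Rational(1, 2), Pow(1263, -1), Add(-1, Mul(-8, -46)))) = Add(Add(-90, -8600), Mul(Rational(1, 2), Rational(1, 1263), Add(-1, 368))) = Add(-8690, Mul(Rational(1, 2), Rational(1, 1263), 367)) = Add(-8690, Rational(367, 2526)) = Rational(-21950573, 2526)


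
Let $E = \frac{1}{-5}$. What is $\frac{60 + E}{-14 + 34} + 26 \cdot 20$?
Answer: $\frac{52299}{100} \approx 522.99$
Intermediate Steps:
$E = - \frac{1}{5} \approx -0.2$
$\frac{60 + E}{-14 + 34} + 26 \cdot 20 = \frac{60 - \frac{1}{5}}{-14 + 34} + 26 \cdot 20 = \frac{299}{5 \cdot 20} + 520 = \frac{299}{5} \cdot \frac{1}{20} + 520 = \frac{299}{100} + 520 = \frac{52299}{100}$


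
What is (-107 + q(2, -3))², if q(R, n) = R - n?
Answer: 10404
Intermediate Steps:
(-107 + q(2, -3))² = (-107 + (2 - 1*(-3)))² = (-107 + (2 + 3))² = (-107 + 5)² = (-102)² = 10404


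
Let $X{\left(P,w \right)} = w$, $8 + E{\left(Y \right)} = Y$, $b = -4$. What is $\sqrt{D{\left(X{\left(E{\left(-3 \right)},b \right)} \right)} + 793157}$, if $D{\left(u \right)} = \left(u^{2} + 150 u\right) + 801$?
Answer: $\sqrt{793374} \approx 890.72$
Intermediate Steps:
$E{\left(Y \right)} = -8 + Y$
$D{\left(u \right)} = 801 + u^{2} + 150 u$
$\sqrt{D{\left(X{\left(E{\left(-3 \right)},b \right)} \right)} + 793157} = \sqrt{\left(801 + \left(-4\right)^{2} + 150 \left(-4\right)\right) + 793157} = \sqrt{\left(801 + 16 - 600\right) + 793157} = \sqrt{217 + 793157} = \sqrt{793374}$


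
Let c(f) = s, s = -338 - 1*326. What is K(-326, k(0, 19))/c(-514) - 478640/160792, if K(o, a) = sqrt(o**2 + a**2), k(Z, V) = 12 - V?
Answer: -59830/20099 - 5*sqrt(4253)/664 ≈ -3.4678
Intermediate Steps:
K(o, a) = sqrt(a**2 + o**2)
s = -664 (s = -338 - 326 = -664)
c(f) = -664
K(-326, k(0, 19))/c(-514) - 478640/160792 = sqrt((12 - 1*19)**2 + (-326)**2)/(-664) - 478640/160792 = sqrt((12 - 19)**2 + 106276)*(-1/664) - 478640*1/160792 = sqrt((-7)**2 + 106276)*(-1/664) - 59830/20099 = sqrt(49 + 106276)*(-1/664) - 59830/20099 = sqrt(106325)*(-1/664) - 59830/20099 = (5*sqrt(4253))*(-1/664) - 59830/20099 = -5*sqrt(4253)/664 - 59830/20099 = -59830/20099 - 5*sqrt(4253)/664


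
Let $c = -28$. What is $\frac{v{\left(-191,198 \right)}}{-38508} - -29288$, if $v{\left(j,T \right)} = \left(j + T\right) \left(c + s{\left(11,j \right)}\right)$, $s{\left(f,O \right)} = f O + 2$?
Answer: $\frac{375945731}{12836} \approx 29288.0$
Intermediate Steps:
$s{\left(f,O \right)} = 2 + O f$ ($s{\left(f,O \right)} = O f + 2 = 2 + O f$)
$v{\left(j,T \right)} = \left(-26 + 11 j\right) \left(T + j\right)$ ($v{\left(j,T \right)} = \left(j + T\right) \left(-28 + \left(2 + j 11\right)\right) = \left(T + j\right) \left(-28 + \left(2 + 11 j\right)\right) = \left(T + j\right) \left(-26 + 11 j\right) = \left(-26 + 11 j\right) \left(T + j\right)$)
$\frac{v{\left(-191,198 \right)}}{-38508} - -29288 = \frac{\left(-26\right) 198 - -4966 + 11 \left(-191\right)^{2} + 11 \cdot 198 \left(-191\right)}{-38508} - -29288 = \left(-5148 + 4966 + 11 \cdot 36481 - 415998\right) \left(- \frac{1}{38508}\right) + 29288 = \left(-5148 + 4966 + 401291 - 415998\right) \left(- \frac{1}{38508}\right) + 29288 = \left(-14889\right) \left(- \frac{1}{38508}\right) + 29288 = \frac{4963}{12836} + 29288 = \frac{375945731}{12836}$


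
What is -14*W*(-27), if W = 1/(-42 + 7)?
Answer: -54/5 ≈ -10.800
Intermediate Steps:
W = -1/35 (W = 1/(-35) = -1/35 ≈ -0.028571)
-14*W*(-27) = -14*(-1/35)*(-27) = (⅖)*(-27) = -54/5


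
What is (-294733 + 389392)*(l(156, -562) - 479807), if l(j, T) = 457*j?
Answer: -38669621385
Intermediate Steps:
(-294733 + 389392)*(l(156, -562) - 479807) = (-294733 + 389392)*(457*156 - 479807) = 94659*(71292 - 479807) = 94659*(-408515) = -38669621385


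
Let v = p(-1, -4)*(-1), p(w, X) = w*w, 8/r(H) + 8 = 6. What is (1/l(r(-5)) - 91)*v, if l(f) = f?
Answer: 365/4 ≈ 91.250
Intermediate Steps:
r(H) = -4 (r(H) = 8/(-8 + 6) = 8/(-2) = 8*(-1/2) = -4)
p(w, X) = w**2
v = -1 (v = (-1)**2*(-1) = 1*(-1) = -1)
(1/l(r(-5)) - 91)*v = (1/(-4) - 91)*(-1) = (-1/4 - 91)*(-1) = -365/4*(-1) = 365/4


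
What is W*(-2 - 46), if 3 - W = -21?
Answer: -1152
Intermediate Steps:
W = 24 (W = 3 - 1*(-21) = 3 + 21 = 24)
W*(-2 - 46) = 24*(-2 - 46) = 24*(-48) = -1152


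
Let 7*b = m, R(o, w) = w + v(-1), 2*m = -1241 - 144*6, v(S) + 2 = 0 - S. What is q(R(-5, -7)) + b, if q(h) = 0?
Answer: -2105/14 ≈ -150.36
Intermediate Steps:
v(S) = -2 - S (v(S) = -2 + (0 - S) = -2 - S)
m = -2105/2 (m = (-1241 - 144*6)/2 = (-1241 - 1*864)/2 = (-1241 - 864)/2 = (½)*(-2105) = -2105/2 ≈ -1052.5)
R(o, w) = -1 + w (R(o, w) = w + (-2 - 1*(-1)) = w + (-2 + 1) = w - 1 = -1 + w)
b = -2105/14 (b = (⅐)*(-2105/2) = -2105/14 ≈ -150.36)
q(R(-5, -7)) + b = 0 - 2105/14 = -2105/14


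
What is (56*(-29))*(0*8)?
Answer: 0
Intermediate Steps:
(56*(-29))*(0*8) = -1624*0 = 0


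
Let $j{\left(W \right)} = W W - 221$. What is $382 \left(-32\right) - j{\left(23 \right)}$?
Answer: $-12532$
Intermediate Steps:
$j{\left(W \right)} = -221 + W^{2}$ ($j{\left(W \right)} = W^{2} - 221 = -221 + W^{2}$)
$382 \left(-32\right) - j{\left(23 \right)} = 382 \left(-32\right) - \left(-221 + 23^{2}\right) = -12224 - \left(-221 + 529\right) = -12224 - 308 = -12532$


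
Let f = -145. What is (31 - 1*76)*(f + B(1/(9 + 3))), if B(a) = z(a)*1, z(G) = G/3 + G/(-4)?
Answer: 104395/16 ≈ 6524.7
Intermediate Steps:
z(G) = G/12 (z(G) = G*(⅓) + G*(-¼) = G/3 - G/4 = G/12)
B(a) = a/12 (B(a) = (a/12)*1 = a/12)
(31 - 1*76)*(f + B(1/(9 + 3))) = (31 - 1*76)*(-145 + 1/(12*(9 + 3))) = (31 - 76)*(-145 + (1/12)/12) = -45*(-145 + (1/12)*(1/12)) = -45*(-145 + 1/144) = -45*(-20879/144) = 104395/16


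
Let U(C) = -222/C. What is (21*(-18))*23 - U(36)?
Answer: -52127/6 ≈ -8687.8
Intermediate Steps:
(21*(-18))*23 - U(36) = (21*(-18))*23 - (-222)/36 = -378*23 - (-222)/36 = -8694 - 1*(-37/6) = -8694 + 37/6 = -52127/6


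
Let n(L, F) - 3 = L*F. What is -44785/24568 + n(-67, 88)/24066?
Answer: -611287517/295626744 ≈ -2.0678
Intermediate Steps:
n(L, F) = 3 + F*L (n(L, F) = 3 + L*F = 3 + F*L)
-44785/24568 + n(-67, 88)/24066 = -44785/24568 + (3 + 88*(-67))/24066 = -44785*1/24568 + (3 - 5896)*(1/24066) = -44785/24568 - 5893*1/24066 = -44785/24568 - 5893/24066 = -611287517/295626744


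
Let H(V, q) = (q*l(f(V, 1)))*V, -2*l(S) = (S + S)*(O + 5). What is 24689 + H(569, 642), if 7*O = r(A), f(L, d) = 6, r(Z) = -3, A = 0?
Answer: -69964393/7 ≈ -9.9949e+6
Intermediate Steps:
O = -3/7 (O = (⅐)*(-3) = -3/7 ≈ -0.42857)
l(S) = -32*S/7 (l(S) = -(S + S)*(-3/7 + 5)/2 = -2*S*32/(2*7) = -32*S/7)
H(V, q) = -192*V*q/7 (H(V, q) = (q*(-32/7*6))*V = (q*(-192/7))*V = (-192*q/7)*V = -192*V*q/7)
24689 + H(569, 642) = 24689 - 192/7*569*642 = 24689 - 70137216/7 = -69964393/7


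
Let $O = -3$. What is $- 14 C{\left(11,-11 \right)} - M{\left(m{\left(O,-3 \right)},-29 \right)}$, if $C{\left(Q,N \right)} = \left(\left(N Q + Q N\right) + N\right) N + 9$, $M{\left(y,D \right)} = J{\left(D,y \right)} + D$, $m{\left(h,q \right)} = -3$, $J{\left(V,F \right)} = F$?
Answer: $-39056$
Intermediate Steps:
$M{\left(y,D \right)} = D + y$ ($M{\left(y,D \right)} = y + D = D + y$)
$C{\left(Q,N \right)} = 9 + N \left(N + 2 N Q\right)$ ($C{\left(Q,N \right)} = \left(\left(N Q + N Q\right) + N\right) N + 9 = \left(2 N Q + N\right) N + 9 = \left(N + 2 N Q\right) N + 9 = N \left(N + 2 N Q\right) + 9 = 9 + N \left(N + 2 N Q\right)$)
$- 14 C{\left(11,-11 \right)} - M{\left(m{\left(O,-3 \right)},-29 \right)} = - 14 \left(9 + \left(-11\right)^{2} + 2 \cdot 11 \left(-11\right)^{2}\right) - \left(-29 - 3\right) = - 14 \left(9 + 121 + 2 \cdot 11 \cdot 121\right) - -32 = - 14 \left(9 + 121 + 2662\right) + 32 = \left(-14\right) 2792 + 32 = -39088 + 32 = -39056$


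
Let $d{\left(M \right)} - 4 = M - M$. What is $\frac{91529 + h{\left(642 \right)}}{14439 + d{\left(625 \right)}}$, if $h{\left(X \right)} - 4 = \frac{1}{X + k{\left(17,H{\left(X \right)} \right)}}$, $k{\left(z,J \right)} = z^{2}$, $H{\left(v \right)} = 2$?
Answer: $\frac{85217224}{13446433} \approx 6.3375$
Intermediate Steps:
$d{\left(M \right)} = 4$ ($d{\left(M \right)} = 4 + \left(M - M\right) = 4 + 0 = 4$)
$h{\left(X \right)} = 4 + \frac{1}{289 + X}$ ($h{\left(X \right)} = 4 + \frac{1}{X + 17^{2}} = 4 + \frac{1}{X + 289} = 4 + \frac{1}{289 + X}$)
$\frac{91529 + h{\left(642 \right)}}{14439 + d{\left(625 \right)}} = \frac{91529 + \frac{1157 + 4 \cdot 642}{289 + 642}}{14439 + 4} = \frac{91529 + \frac{1157 + 2568}{931}}{14443} = \left(91529 + \frac{1}{931} \cdot 3725\right) \frac{1}{14443} = \left(91529 + \frac{3725}{931}\right) \frac{1}{14443} = \frac{85217224}{931} \cdot \frac{1}{14443} = \frac{85217224}{13446433}$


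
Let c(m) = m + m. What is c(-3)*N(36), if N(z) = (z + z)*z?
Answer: -15552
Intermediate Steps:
N(z) = 2*z**2 (N(z) = (2*z)*z = 2*z**2)
c(m) = 2*m
c(-3)*N(36) = (2*(-3))*(2*36**2) = -12*1296 = -6*2592 = -15552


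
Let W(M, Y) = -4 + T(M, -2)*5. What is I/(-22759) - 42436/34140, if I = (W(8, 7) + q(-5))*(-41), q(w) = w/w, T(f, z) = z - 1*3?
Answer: -251248411/194248065 ≈ -1.2934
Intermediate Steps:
T(f, z) = -3 + z (T(f, z) = z - 3 = -3 + z)
q(w) = 1
W(M, Y) = -29 (W(M, Y) = -4 + (-3 - 2)*5 = -4 - 5*5 = -4 - 25 = -29)
I = 1148 (I = (-29 + 1)*(-41) = -28*(-41) = 1148)
I/(-22759) - 42436/34140 = 1148/(-22759) - 42436/34140 = 1148*(-1/22759) - 42436*1/34140 = -1148/22759 - 10609/8535 = -251248411/194248065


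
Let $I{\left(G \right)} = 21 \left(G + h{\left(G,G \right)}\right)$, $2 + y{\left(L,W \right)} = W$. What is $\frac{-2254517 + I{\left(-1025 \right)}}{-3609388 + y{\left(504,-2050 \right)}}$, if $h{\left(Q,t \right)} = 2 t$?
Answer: $\frac{579773}{902860} \approx 0.64215$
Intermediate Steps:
$y{\left(L,W \right)} = -2 + W$
$I{\left(G \right)} = 63 G$ ($I{\left(G \right)} = 21 \left(G + 2 G\right) = 21 \cdot 3 G = 63 G$)
$\frac{-2254517 + I{\left(-1025 \right)}}{-3609388 + y{\left(504,-2050 \right)}} = \frac{-2254517 + 63 \left(-1025\right)}{-3609388 - 2052} = \frac{-2254517 - 64575}{-3609388 - 2052} = - \frac{2319092}{-3611440} = \left(-2319092\right) \left(- \frac{1}{3611440}\right) = \frac{579773}{902860}$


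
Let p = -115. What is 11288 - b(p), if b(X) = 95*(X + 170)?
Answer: 6063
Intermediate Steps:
b(X) = 16150 + 95*X (b(X) = 95*(170 + X) = 16150 + 95*X)
11288 - b(p) = 11288 - (16150 + 95*(-115)) = 11288 - (16150 - 10925) = 11288 - 1*5225 = 11288 - 5225 = 6063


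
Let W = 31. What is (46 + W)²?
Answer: 5929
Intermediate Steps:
(46 + W)² = (46 + 31)² = 77² = 5929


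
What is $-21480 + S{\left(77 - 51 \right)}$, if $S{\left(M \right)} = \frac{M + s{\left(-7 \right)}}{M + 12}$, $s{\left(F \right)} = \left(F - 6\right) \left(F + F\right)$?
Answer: $- \frac{408016}{19} \approx -21475.0$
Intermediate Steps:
$s{\left(F \right)} = 2 F \left(-6 + F\right)$ ($s{\left(F \right)} = \left(-6 + F\right) 2 F = 2 F \left(-6 + F\right)$)
$S{\left(M \right)} = \frac{182 + M}{12 + M}$ ($S{\left(M \right)} = \frac{M + 2 \left(-7\right) \left(-6 - 7\right)}{M + 12} = \frac{M + 2 \left(-7\right) \left(-13\right)}{12 + M} = \frac{M + 182}{12 + M} = \frac{182 + M}{12 + M}$)
$-21480 + S{\left(77 - 51 \right)} = -21480 + \frac{182 + \left(77 - 51\right)}{12 + \left(77 - 51\right)} = -21480 + \frac{182 + 26}{12 + 26} = -21480 + \frac{1}{38} \cdot 208 = -21480 + \frac{104}{19} = - \frac{408016}{19}$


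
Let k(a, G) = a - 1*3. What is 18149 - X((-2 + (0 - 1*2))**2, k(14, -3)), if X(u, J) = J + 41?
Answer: 18097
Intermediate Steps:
k(a, G) = -3 + a (k(a, G) = a - 3 = -3 + a)
X(u, J) = 41 + J
18149 - X((-2 + (0 - 1*2))**2, k(14, -3)) = 18149 - (41 + (-3 + 14)) = 18149 - (41 + 11) = 18149 - 1*52 = 18149 - 52 = 18097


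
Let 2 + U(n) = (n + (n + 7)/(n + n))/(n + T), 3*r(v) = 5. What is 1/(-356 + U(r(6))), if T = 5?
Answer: -25/8934 ≈ -0.0027983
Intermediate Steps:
r(v) = 5/3 (r(v) = (⅓)*5 = 5/3)
U(n) = -2 + (n + (7 + n)/(2*n))/(5 + n) (U(n) = -2 + (n + (n + 7)/(n + n))/(n + 5) = -2 + (n + (7 + n)/((2*n)))/(5 + n) = -2 + (n + (7 + n)*(1/(2*n)))/(5 + n) = -2 + (n + (7 + n)/(2*n))/(5 + n))
1/(-356 + U(r(6))) = 1/(-356 + (7 - 19*5/3 - 2*(5/3)²)/(2*(5/3)*(5 + 5/3))) = 1/(-356 + (½)*(⅗)*(7 - 95/3 - 2*25/9)/(20/3)) = 1/(-356 + (½)*(⅗)*(3/20)*(7 - 95/3 - 50/9)) = 1/(-356 + (½)*(⅗)*(3/20)*(-272/9)) = 1/(-356 - 34/25) = 1/(-8934/25) = -25/8934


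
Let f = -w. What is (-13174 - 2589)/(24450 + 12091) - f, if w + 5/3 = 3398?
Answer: 372268960/109623 ≈ 3395.9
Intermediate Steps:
w = 10189/3 (w = -5/3 + 3398 = 10189/3 ≈ 3396.3)
f = -10189/3 (f = -1*10189/3 = -10189/3 ≈ -3396.3)
(-13174 - 2589)/(24450 + 12091) - f = (-13174 - 2589)/(24450 + 12091) - 1*(-10189/3) = -15763/36541 + 10189/3 = 372268960/109623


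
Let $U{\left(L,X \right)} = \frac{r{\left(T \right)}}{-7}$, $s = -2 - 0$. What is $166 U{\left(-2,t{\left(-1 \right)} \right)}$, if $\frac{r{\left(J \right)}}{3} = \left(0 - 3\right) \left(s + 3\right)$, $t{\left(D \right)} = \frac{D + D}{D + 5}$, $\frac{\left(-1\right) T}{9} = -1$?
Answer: $\frac{1494}{7} \approx 213.43$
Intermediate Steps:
$T = 9$ ($T = \left(-9\right) \left(-1\right) = 9$)
$s = -2$ ($s = -2 + 0 = -2$)
$t{\left(D \right)} = \frac{2 D}{5 + D}$
$r{\left(J \right)} = -9$ ($r{\left(J \right)} = 3 \left(0 - 3\right) \left(-2 + 3\right) = 3 \left(\left(-3\right) 1\right) = 3 \left(-3\right) = -9$)
$U{\left(L,X \right)} = \frac{9}{7}$ ($U{\left(L,X \right)} = - \frac{9}{-7} = \left(-9\right) \left(- \frac{1}{7}\right) = \frac{9}{7}$)
$166 U{\left(-2,t{\left(-1 \right)} \right)} = 166 \cdot \frac{9}{7} = \frac{1494}{7}$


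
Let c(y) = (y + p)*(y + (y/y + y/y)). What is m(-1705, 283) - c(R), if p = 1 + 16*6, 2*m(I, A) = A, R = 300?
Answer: -239505/2 ≈ -1.1975e+5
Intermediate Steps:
m(I, A) = A/2
p = 97 (p = 1 + 96 = 97)
c(y) = (2 + y)*(97 + y) (c(y) = (y + 97)*(y + (y/y + y/y)) = (97 + y)*(y + (1 + 1)) = (97 + y)*(y + 2) = (97 + y)*(2 + y) = (2 + y)*(97 + y))
m(-1705, 283) - c(R) = (1/2)*283 - (194 + 300**2 + 99*300) = 283/2 - (194 + 90000 + 29700) = 283/2 - 1*119894 = 283/2 - 119894 = -239505/2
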